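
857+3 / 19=16286 / 19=857.16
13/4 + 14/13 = 225/52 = 4.33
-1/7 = -0.14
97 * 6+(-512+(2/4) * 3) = 143/2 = 71.50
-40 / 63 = -0.63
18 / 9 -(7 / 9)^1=11 / 9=1.22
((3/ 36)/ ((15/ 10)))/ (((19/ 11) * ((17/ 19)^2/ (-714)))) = -1463/ 51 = -28.69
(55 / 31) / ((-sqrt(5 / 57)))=-11 * sqrt(285) / 31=-5.99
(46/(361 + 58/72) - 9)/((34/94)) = -5431743/221425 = -24.53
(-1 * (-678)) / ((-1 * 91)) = -678 / 91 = -7.45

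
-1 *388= -388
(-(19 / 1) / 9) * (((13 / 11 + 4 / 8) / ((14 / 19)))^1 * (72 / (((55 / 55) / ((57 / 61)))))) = -1522698 / 4697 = -324.19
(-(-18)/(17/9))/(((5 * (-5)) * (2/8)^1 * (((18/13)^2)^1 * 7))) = -338/2975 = -0.11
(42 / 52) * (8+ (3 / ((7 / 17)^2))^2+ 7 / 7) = 1159947 / 4459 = 260.14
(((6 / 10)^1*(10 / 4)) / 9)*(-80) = -40 / 3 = -13.33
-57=-57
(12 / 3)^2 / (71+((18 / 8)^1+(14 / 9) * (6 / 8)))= 192 / 893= 0.22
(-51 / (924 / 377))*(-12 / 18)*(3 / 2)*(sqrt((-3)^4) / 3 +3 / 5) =74.91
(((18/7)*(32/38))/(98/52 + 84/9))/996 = 1872/9659125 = 0.00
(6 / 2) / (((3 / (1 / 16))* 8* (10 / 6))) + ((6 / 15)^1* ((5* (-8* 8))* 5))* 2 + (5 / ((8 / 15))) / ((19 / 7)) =-1276.54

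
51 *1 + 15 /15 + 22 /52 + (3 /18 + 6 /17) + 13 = 43720 /663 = 65.94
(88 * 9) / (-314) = -396 / 157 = -2.52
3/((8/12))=9/2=4.50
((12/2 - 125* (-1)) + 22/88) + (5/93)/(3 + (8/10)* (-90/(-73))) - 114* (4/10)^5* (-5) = 9275862671/67657500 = 137.10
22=22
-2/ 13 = -0.15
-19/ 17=-1.12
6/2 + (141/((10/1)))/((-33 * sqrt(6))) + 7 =10 - 47 * sqrt(6)/660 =9.83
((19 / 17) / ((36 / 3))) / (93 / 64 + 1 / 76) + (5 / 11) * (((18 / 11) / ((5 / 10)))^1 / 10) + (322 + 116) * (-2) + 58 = -8998030784 / 11002893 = -817.79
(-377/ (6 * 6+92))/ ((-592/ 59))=22243/ 75776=0.29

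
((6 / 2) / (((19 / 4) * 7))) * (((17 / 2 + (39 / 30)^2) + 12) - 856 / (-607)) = 4297599 / 2018275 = 2.13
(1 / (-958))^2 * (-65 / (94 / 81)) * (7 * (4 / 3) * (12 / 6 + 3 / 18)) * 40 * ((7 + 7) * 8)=-59623200 / 10783727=-5.53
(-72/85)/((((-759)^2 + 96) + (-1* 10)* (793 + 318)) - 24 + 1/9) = -162/108064495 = -0.00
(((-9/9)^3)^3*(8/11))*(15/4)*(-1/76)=15/418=0.04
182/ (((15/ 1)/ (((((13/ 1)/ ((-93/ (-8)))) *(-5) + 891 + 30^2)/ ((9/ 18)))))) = 43325.92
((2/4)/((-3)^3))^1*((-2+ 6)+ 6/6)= -5/54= -0.09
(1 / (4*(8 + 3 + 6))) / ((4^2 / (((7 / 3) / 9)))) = 7 / 29376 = 0.00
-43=-43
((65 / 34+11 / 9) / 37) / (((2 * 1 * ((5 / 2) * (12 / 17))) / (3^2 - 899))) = -85351 / 3996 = -21.36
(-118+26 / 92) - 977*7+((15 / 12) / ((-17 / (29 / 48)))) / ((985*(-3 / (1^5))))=-308652519941 / 44367552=-6956.72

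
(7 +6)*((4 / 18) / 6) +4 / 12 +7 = 211 / 27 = 7.81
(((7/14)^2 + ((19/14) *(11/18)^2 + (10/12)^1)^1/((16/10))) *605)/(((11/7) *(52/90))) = 10853425/14976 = 724.72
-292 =-292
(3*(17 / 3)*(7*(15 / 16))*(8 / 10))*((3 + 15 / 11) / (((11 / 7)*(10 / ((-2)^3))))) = -119952 / 605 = -198.27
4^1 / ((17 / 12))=48 / 17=2.82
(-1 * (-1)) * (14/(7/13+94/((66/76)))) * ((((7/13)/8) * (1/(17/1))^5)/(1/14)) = 11319/132520933238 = 0.00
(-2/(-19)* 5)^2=100/361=0.28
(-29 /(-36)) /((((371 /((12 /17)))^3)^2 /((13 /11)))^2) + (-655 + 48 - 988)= -764574887739368571115769713194582652351859023355699 /479357296388318853364118942441744610386010678121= -1595.00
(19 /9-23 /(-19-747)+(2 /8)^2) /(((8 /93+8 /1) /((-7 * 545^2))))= -7833468542375 /13824768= -566625.68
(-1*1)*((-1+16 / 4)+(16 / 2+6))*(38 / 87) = -7.43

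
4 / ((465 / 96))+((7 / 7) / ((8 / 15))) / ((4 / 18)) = 22973 / 2480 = 9.26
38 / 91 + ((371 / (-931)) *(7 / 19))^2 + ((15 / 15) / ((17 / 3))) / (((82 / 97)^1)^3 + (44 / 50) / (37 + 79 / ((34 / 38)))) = 167640123727241628 / 230309826251035349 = 0.73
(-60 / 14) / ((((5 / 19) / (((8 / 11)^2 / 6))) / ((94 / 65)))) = -114304 / 55055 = -2.08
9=9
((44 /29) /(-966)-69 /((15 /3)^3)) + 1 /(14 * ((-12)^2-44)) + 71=986753141 /14007000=70.45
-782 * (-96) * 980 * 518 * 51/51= 38109550080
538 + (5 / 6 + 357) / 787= 2542583 / 4722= 538.45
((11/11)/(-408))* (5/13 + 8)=-109/5304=-0.02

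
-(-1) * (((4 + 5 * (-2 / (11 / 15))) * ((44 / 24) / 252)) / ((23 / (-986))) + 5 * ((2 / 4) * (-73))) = -179.49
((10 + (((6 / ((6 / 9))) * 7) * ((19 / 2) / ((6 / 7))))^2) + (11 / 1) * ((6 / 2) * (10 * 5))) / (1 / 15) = 117411135 / 16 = 7338195.94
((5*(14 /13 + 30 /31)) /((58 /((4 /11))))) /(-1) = -8240 /128557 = -0.06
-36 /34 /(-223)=18 /3791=0.00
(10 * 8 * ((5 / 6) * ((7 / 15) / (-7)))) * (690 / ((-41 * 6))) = 4600 / 369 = 12.47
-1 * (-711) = 711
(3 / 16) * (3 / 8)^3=81 / 8192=0.01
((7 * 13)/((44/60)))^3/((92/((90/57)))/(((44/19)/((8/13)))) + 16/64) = 1983775657500/16334153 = 121449.56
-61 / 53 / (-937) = 61 / 49661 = 0.00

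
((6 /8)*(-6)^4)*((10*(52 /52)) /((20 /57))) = 27702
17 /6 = 2.83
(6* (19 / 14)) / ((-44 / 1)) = -57 / 308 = -0.19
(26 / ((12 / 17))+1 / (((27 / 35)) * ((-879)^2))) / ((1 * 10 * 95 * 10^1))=1536783019 / 396364833000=0.00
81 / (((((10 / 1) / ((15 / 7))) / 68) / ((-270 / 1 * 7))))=-2230740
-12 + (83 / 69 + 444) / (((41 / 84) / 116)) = 99763996 / 943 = 105794.27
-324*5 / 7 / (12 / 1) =-19.29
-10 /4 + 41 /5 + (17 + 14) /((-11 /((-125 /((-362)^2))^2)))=5383585713061 /944489146480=5.70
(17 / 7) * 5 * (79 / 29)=6715 / 203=33.08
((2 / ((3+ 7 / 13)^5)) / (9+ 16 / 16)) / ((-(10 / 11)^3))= -494190983 / 1029814880000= -0.00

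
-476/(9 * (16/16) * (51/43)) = -1204/27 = -44.59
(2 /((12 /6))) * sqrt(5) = sqrt(5) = 2.24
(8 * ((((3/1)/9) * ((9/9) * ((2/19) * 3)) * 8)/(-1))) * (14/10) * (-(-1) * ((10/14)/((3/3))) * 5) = -640/19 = -33.68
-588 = -588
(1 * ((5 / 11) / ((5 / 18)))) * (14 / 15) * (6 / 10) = 252 / 275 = 0.92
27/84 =0.32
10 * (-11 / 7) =-15.71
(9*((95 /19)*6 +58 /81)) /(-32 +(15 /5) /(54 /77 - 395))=-75538168 /8746047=-8.64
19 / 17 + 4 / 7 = 201 / 119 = 1.69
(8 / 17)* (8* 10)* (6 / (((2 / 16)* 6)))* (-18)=-92160 / 17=-5421.18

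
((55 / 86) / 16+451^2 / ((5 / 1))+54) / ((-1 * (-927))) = 280251571 / 6377760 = 43.94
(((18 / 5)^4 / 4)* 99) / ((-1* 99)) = -26244 / 625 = -41.99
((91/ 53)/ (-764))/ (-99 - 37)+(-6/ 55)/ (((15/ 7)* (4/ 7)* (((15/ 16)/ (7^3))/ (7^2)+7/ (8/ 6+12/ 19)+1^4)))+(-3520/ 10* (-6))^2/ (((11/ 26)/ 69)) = 675844502914112408985111/ 929028857970400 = 727474175.98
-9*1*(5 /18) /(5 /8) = -4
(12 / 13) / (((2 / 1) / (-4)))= -24 / 13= -1.85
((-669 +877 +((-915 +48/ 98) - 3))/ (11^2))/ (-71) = 34766/ 420959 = 0.08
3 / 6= 1 / 2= 0.50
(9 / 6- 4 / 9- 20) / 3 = -341 / 54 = -6.31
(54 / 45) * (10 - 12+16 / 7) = 12 / 35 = 0.34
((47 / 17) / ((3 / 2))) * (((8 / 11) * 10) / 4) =3.35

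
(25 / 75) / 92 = 1 / 276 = 0.00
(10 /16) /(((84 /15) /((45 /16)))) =1125 /3584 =0.31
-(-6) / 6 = 1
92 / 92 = 1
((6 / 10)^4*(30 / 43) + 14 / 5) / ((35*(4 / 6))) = 23304 / 188125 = 0.12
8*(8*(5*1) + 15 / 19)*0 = 0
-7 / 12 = -0.58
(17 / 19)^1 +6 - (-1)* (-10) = -59 / 19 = -3.11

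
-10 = -10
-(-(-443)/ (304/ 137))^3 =-223549076519371/ 28094464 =-7957050.77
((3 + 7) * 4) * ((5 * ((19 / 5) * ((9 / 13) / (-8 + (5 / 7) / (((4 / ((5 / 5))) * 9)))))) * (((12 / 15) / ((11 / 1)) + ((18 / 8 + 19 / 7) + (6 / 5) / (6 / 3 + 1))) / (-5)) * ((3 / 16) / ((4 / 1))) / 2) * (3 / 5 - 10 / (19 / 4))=-2034639 / 804400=-2.53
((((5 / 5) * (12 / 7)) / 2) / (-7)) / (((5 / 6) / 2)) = -72 / 245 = -0.29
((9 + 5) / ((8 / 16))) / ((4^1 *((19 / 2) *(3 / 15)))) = 70 / 19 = 3.68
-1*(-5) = 5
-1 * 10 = -10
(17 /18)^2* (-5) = -1445 /324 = -4.46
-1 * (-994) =994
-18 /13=-1.38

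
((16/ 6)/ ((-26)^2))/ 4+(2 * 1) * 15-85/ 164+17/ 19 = 47990629/ 1579812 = 30.38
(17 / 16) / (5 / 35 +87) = 119 / 9760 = 0.01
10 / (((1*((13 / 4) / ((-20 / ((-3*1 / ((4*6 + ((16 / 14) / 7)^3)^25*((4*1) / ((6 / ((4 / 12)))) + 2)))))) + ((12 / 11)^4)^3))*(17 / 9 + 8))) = 9392643527527651672118799449054509121161540572825266108063673057314489583342605380023923750144566499203291578435566346578255551684005438792335303493187661898388717148410216448000 / 26387489168738172029722580465705662029030391390943425722720064396050279528712843994025821317329995599398429586504069918883113611796573660143677594175271252322206985681647098718959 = 0.36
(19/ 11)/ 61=19/ 671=0.03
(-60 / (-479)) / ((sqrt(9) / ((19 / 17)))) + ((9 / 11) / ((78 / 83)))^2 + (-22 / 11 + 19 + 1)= 12525123527 / 666064828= 18.80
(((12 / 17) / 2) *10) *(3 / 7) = 180 / 119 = 1.51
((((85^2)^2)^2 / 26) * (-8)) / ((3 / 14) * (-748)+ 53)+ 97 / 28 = 2136325716307197011 / 273364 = 7814948992212.57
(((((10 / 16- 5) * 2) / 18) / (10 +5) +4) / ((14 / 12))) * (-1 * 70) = -4285 / 18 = -238.06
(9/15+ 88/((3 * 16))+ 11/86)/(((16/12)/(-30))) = -2478/43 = -57.63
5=5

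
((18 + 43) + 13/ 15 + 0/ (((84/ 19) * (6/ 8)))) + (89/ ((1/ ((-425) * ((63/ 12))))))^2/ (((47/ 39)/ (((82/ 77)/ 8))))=2161912695265039/ 496320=4355884701.94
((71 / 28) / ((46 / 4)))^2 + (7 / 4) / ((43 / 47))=2186193 / 1114603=1.96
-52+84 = 32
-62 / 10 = -31 / 5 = -6.20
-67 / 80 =-0.84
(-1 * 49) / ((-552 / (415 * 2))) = 73.68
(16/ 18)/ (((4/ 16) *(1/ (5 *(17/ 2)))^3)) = 2456500/ 9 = 272944.44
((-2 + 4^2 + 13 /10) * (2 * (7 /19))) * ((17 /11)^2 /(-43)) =-309519 /494285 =-0.63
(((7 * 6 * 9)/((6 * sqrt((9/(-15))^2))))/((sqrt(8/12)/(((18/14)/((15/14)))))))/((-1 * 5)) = -63 * sqrt(6)/5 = -30.86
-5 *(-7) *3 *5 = 525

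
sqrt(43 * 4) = 2 * sqrt(43) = 13.11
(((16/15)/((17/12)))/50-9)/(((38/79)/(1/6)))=-1508347/484500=-3.11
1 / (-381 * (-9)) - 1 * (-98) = 336043 / 3429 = 98.00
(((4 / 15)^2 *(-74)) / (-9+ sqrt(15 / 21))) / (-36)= -1036 / 63225-148 *sqrt(35) / 569025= -0.02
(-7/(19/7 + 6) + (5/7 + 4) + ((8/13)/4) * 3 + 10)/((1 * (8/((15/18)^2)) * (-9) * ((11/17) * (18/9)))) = -5651225/52756704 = -0.11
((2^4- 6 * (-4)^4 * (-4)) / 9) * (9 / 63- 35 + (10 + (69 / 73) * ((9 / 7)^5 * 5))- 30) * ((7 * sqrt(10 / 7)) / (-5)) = 2753398384 * sqrt(70) / 525819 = 43810.86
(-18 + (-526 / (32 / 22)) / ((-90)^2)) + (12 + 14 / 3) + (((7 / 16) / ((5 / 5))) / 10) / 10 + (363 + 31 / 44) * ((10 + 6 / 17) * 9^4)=24704865.21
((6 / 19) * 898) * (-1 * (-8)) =43104 / 19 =2268.63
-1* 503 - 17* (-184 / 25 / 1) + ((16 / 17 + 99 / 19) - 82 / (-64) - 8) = -97790717 / 258400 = -378.45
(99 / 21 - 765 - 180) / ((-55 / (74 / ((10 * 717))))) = 81178 / 460075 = 0.18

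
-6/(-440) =3/220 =0.01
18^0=1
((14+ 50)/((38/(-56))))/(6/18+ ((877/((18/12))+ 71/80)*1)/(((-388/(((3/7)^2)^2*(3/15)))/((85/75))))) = -10016434176000/34174755707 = -293.09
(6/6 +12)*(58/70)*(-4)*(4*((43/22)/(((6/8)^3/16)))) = -132800512/10395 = -12775.42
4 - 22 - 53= -71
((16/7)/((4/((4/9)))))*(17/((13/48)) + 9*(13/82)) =182488/11193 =16.30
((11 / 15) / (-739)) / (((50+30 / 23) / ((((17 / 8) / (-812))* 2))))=4301 / 42484814400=0.00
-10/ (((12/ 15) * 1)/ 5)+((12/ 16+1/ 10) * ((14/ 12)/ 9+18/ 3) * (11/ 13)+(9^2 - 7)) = 223357/ 14040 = 15.91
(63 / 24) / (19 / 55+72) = 1155 / 31832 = 0.04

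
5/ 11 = 0.45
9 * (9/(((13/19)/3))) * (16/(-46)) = -36936/299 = -123.53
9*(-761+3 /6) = -13689 /2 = -6844.50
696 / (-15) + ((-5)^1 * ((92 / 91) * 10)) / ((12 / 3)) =-26862 / 455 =-59.04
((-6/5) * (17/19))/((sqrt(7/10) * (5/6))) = -612 * sqrt(70)/3325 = -1.54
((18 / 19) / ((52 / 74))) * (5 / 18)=185 / 494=0.37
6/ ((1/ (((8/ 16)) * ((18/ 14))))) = 27/ 7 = 3.86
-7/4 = -1.75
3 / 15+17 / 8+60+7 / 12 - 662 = -71891 / 120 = -599.09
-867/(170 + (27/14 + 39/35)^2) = -4248300/878369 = -4.84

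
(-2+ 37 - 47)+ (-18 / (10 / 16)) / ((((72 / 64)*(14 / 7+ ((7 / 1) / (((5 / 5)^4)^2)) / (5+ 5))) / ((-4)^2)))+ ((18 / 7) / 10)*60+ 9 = -26323 / 189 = -139.28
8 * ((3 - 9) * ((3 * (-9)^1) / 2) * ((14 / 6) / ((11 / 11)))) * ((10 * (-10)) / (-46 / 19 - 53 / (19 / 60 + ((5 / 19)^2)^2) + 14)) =45131670045 / 45756269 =986.35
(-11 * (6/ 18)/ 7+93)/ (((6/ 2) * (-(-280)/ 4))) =971/ 2205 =0.44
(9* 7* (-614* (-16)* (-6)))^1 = -3713472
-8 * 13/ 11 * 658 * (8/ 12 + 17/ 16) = -354991/ 33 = -10757.30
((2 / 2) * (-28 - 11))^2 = 1521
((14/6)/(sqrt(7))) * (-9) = -3 * sqrt(7) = -7.94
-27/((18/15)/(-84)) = 1890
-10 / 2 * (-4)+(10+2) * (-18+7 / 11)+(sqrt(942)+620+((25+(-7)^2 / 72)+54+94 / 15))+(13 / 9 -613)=-124043 / 1320+sqrt(942)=-63.28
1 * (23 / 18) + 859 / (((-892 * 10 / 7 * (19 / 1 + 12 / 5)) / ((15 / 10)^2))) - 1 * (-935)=936.21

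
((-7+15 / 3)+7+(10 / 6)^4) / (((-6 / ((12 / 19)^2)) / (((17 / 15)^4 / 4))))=-34410652 / 98688375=-0.35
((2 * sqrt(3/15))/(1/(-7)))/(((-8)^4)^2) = -7 * sqrt(5)/41943040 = -0.00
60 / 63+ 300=6320 / 21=300.95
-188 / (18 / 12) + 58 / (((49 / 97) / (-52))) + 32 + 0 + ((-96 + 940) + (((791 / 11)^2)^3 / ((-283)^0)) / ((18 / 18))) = 36006111276843419639 / 260419467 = 138261980533.29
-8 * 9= -72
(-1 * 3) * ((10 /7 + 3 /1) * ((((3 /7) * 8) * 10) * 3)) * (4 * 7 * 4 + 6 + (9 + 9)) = -9106560 /49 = -185848.16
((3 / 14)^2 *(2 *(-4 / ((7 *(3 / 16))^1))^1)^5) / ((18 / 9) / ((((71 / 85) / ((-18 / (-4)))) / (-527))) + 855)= 304942678016 / 3807301054725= 0.08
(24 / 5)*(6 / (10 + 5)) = 48 / 25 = 1.92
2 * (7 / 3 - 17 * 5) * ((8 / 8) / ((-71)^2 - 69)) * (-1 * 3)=0.10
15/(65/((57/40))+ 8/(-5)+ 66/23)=98325/307322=0.32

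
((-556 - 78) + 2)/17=-632/17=-37.18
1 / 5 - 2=-9 / 5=-1.80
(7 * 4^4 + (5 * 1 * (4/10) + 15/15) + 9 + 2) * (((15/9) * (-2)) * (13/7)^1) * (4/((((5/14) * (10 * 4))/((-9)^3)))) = 11410308/5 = 2282061.60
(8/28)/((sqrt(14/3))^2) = 3/49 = 0.06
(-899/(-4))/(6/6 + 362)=899/1452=0.62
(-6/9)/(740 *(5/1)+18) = -1/5577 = -0.00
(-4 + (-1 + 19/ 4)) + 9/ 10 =13/ 20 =0.65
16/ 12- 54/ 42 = 1/ 21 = 0.05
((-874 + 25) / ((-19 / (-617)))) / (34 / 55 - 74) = 28810815 / 76684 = 375.71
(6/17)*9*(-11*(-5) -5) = 2700/17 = 158.82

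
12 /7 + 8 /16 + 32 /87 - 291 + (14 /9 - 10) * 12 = -158239 /406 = -389.75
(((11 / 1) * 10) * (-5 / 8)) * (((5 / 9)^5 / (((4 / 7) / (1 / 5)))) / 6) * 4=-1203125 / 1417176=-0.85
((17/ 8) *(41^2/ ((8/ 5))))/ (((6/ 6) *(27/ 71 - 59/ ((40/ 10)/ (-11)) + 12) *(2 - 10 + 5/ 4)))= -2028967/ 1071252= -1.89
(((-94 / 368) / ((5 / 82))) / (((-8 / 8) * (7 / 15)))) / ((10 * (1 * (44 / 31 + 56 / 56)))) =0.37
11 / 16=0.69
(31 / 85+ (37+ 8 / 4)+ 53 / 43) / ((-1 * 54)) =-0.75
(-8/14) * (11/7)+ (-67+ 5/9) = -29698/441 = -67.34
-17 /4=-4.25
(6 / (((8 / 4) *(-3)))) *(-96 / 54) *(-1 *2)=-32 / 9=-3.56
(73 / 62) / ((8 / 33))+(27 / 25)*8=167361 / 12400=13.50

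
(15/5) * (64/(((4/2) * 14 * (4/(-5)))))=-60/7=-8.57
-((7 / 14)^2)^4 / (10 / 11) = -11 / 2560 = -0.00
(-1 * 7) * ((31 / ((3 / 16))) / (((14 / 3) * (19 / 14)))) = -3472 / 19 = -182.74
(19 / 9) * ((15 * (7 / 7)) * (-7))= -665 / 3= -221.67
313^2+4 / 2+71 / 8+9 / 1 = 783911 / 8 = 97988.88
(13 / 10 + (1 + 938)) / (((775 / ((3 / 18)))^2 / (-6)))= -9403 / 36037500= -0.00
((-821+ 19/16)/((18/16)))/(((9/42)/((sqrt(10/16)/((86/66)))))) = -1010009 * sqrt(10)/1548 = -2063.26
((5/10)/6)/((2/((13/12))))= 13/288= 0.05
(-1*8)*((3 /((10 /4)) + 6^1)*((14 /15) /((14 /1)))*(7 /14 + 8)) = -816 /25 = -32.64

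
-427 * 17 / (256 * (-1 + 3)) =-7259 / 512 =-14.18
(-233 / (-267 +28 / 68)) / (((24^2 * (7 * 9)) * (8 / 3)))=3961 / 438552576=0.00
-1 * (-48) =48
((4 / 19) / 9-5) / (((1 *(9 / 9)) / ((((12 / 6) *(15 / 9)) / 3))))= -8510 / 1539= -5.53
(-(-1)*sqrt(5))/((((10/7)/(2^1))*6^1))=7*sqrt(5)/30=0.52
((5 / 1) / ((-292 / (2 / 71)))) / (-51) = 5 / 528666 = 0.00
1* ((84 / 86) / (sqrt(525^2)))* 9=18 / 1075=0.02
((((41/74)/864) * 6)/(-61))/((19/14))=-287/6175152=-0.00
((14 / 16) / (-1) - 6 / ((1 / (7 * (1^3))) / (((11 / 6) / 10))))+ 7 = -1.58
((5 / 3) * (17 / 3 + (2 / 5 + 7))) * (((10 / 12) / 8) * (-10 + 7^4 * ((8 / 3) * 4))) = 9408245 / 162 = 58075.59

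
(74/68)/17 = 37/578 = 0.06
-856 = -856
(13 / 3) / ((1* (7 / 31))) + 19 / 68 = 27803 / 1428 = 19.47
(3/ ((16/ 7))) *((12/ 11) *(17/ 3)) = 357/ 44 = 8.11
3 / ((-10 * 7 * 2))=-3 / 140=-0.02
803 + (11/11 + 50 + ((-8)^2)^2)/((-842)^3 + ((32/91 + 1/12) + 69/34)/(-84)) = 747485309601922639/930865897968437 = 803.00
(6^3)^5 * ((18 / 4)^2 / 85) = 9521245937664 / 85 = 112014658090.16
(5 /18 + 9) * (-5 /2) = -835 /36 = -23.19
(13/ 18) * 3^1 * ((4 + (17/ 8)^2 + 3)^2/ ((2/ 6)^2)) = 21183591/ 8192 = 2585.89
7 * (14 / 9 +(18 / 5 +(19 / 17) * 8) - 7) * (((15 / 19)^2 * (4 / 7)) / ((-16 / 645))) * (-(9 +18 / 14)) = 315153450 / 42959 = 7336.14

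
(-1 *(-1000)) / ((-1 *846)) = -1.18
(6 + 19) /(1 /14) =350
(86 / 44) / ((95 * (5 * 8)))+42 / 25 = 140491 / 83600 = 1.68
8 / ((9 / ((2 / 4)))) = 4 / 9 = 0.44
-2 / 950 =-0.00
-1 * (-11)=11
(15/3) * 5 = 25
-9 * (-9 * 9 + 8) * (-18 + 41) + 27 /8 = 120915 /8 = 15114.38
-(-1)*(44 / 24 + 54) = 335 / 6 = 55.83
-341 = -341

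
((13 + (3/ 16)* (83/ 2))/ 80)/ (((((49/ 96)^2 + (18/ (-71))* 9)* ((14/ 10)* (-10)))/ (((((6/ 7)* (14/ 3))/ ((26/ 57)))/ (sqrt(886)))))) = 692037* sqrt(886)/ 7616398439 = 0.00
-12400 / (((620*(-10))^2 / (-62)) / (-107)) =-107 / 50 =-2.14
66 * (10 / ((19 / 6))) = 3960 / 19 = 208.42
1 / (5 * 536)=1 / 2680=0.00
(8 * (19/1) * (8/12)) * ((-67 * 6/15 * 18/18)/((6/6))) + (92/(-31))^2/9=-117399568/43245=-2714.75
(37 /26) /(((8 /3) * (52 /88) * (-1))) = -1221 /1352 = -0.90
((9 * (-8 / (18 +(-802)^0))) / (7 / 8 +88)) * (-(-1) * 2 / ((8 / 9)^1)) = -144 / 1501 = -0.10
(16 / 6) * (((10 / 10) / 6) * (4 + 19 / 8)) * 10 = 85 / 3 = 28.33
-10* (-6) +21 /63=181 /3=60.33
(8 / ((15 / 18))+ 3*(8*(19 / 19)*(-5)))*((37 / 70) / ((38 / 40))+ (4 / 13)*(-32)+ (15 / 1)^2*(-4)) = 867833424 / 8645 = 100385.59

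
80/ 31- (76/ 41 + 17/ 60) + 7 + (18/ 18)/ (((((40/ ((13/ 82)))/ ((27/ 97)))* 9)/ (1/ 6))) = 440499937/ 59177760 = 7.44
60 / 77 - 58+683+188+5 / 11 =62696 / 77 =814.23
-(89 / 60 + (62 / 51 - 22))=19687 / 1020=19.30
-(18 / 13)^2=-324 / 169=-1.92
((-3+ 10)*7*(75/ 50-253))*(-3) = 73941/ 2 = 36970.50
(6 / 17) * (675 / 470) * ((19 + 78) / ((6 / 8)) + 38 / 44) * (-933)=-1082331315 / 17578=-61573.06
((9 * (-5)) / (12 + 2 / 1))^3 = -91125 / 2744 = -33.21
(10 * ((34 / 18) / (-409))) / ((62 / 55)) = -4675 / 114111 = -0.04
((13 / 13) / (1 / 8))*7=56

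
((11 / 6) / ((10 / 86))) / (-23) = -473 / 690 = -0.69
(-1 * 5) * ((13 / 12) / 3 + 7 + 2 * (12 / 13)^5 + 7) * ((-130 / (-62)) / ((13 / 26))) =-329.22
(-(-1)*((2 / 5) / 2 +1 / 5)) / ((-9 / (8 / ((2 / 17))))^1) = -136 / 45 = -3.02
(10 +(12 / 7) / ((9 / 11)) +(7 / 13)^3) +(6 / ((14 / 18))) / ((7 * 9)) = 3996233 / 322959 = 12.37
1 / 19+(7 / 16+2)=757 / 304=2.49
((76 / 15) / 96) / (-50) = -19 / 18000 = -0.00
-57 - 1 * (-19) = -38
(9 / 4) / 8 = 9 / 32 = 0.28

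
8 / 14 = 4 / 7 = 0.57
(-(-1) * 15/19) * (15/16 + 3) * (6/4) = 2835/608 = 4.66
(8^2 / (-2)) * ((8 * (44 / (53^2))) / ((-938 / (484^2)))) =1319329792 / 1317421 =1001.45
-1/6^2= -1/36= -0.03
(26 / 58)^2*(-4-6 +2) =-1352 / 841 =-1.61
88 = 88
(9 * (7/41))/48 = 21/656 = 0.03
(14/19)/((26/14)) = 98/247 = 0.40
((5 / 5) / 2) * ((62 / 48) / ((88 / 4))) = 31 / 1056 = 0.03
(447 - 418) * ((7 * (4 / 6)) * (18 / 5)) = 2436 / 5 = 487.20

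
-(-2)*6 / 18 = 2 / 3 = 0.67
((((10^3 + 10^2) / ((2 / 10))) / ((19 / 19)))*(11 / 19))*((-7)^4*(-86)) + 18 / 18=-12492402981 / 19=-657494893.74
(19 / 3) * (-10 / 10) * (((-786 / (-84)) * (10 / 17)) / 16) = -12445 / 5712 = -2.18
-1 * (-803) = 803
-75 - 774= -849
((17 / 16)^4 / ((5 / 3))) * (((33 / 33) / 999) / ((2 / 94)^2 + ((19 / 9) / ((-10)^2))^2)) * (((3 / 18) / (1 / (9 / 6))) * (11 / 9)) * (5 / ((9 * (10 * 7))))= 253684597375 / 122780503867392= 0.00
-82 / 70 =-41 / 35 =-1.17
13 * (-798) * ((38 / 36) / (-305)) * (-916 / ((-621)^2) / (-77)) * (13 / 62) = 0.00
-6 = -6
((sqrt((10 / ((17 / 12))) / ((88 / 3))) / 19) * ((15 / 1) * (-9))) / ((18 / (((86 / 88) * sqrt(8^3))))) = -3870 * sqrt(1870) / 39083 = -4.28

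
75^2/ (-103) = -5625/ 103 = -54.61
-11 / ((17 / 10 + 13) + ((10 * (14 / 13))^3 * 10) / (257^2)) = -15962061830 / 21605518991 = -0.74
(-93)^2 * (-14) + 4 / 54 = -3269320 / 27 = -121085.93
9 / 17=0.53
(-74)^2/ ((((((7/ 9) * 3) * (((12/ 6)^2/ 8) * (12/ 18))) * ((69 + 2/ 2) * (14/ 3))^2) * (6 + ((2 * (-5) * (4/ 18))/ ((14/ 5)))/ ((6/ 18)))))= 332667/ 18247600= 0.02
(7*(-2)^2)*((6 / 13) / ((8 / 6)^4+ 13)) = 1944 / 2431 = 0.80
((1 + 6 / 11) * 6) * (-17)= -1734 / 11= -157.64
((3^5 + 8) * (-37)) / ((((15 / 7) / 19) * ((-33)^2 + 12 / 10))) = -1235171 / 16353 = -75.53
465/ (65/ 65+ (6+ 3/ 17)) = 7905/ 122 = 64.80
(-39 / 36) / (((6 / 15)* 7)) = -65 / 168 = -0.39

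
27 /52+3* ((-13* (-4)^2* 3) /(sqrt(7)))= -707.03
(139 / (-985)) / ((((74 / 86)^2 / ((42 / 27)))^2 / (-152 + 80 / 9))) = 119966657003872 / 1345769418465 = 89.14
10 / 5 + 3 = 5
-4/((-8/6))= 3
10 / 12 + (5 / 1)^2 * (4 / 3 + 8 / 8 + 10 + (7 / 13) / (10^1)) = 12110 / 39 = 310.51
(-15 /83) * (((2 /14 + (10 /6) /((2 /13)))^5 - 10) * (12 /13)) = -26575.53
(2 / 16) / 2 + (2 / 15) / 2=31 / 240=0.13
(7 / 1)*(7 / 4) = 49 / 4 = 12.25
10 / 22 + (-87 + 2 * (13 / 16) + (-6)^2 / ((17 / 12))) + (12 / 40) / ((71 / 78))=-31428843 / 531080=-59.18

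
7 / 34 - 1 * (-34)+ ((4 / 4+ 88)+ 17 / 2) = 2239 / 17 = 131.71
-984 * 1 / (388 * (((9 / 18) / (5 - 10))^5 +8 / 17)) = -139400000 / 25866117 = -5.39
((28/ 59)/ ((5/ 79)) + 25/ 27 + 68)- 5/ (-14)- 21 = 6220181/ 111510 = 55.78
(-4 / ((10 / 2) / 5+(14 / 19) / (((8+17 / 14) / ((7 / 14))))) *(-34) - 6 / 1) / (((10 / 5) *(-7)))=-159021 / 17843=-8.91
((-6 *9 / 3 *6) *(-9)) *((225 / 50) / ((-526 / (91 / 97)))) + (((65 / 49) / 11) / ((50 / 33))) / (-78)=-195062171 / 25000780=-7.80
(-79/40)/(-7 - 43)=79/2000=0.04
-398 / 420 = -199 / 210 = -0.95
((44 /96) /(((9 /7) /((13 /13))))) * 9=77 /24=3.21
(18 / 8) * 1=9 / 4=2.25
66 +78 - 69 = 75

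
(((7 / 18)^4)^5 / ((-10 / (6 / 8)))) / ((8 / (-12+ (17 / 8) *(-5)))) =14442400199867772181 / 10878494904657986708853227520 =0.00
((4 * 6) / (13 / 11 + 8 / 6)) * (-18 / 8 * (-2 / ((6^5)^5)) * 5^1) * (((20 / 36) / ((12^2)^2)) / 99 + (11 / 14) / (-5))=-101616593 / 85629298238497387293179904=-0.00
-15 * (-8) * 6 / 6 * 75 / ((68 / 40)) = 90000 / 17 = 5294.12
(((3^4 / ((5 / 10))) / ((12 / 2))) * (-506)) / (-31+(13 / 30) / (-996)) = 408220560 / 926293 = 440.70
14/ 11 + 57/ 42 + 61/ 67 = 36529/ 10318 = 3.54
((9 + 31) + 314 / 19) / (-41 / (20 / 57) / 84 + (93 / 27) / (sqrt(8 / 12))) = 665794080 / 134300093 + 15661497600 * sqrt(6) / 2551701767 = 19.99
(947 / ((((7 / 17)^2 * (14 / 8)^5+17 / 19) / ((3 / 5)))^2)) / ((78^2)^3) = 467813559615488 / 4179379638714212128707225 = 0.00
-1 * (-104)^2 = -10816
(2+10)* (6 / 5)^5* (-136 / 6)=-2115072 / 3125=-676.82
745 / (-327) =-745 / 327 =-2.28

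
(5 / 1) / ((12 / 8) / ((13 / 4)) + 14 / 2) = 65 / 97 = 0.67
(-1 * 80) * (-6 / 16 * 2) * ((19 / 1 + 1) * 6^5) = 9331200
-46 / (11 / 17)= -782 / 11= -71.09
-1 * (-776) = 776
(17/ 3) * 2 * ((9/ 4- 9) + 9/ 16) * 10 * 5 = -14025/ 4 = -3506.25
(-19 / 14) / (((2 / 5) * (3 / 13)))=-1235 / 84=-14.70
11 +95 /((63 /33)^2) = 16346 /441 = 37.07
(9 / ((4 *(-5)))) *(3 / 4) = -27 / 80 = -0.34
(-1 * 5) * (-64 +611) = -2735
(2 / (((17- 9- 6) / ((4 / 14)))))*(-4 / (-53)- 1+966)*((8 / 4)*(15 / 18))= 73070 / 159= 459.56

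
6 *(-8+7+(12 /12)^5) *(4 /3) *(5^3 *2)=0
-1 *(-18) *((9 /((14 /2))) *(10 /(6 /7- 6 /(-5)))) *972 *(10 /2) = 546750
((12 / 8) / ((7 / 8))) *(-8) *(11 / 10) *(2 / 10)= -3.02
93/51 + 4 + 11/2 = 385/34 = 11.32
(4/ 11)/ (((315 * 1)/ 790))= 632/ 693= 0.91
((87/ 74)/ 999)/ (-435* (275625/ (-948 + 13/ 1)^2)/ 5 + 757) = 1014101/ 628675525836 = 0.00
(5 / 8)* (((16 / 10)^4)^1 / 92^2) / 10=16 / 330625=0.00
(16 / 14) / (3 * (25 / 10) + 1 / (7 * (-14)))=56 / 367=0.15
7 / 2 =3.50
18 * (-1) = -18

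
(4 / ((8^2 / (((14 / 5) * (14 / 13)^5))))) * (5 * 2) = 941192 / 371293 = 2.53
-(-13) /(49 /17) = 221 /49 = 4.51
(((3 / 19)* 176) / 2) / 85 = 264 / 1615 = 0.16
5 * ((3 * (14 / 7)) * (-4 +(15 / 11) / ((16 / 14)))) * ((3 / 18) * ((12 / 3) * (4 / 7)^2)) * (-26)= 256880 / 539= 476.59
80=80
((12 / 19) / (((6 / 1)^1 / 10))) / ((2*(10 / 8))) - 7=-125 / 19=-6.58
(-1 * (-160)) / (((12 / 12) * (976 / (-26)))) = -260 / 61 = -4.26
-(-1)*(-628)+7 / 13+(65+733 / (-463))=-3394985 / 6019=-564.04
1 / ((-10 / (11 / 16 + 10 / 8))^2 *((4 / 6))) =2883 / 51200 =0.06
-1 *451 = -451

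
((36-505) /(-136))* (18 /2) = 4221 /136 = 31.04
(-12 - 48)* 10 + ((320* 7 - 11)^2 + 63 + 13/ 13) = 4967905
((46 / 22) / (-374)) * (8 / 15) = -92 / 30855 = -0.00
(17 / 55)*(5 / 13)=0.12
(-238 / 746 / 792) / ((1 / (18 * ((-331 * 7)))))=275723 / 16412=16.80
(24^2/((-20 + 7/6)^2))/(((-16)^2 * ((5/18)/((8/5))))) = 11664/319225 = 0.04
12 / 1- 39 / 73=837 / 73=11.47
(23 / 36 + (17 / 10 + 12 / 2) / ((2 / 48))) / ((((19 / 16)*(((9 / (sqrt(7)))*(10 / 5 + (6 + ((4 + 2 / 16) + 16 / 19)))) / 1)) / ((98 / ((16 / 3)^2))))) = 1635571*sqrt(7) / 354780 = 12.20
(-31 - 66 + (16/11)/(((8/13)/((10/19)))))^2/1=400520169/43681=9169.21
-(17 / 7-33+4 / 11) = 30.21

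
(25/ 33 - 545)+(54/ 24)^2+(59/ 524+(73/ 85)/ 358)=-567307145303/ 1052391120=-539.06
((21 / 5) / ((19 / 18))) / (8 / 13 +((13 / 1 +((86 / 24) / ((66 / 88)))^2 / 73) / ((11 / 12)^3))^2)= 208761061806297 / 15705030036888700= 0.01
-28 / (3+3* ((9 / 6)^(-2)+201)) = -42 / 911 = -0.05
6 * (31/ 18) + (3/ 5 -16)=-76/ 15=-5.07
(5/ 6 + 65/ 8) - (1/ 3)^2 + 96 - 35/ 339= 852197/ 8136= 104.74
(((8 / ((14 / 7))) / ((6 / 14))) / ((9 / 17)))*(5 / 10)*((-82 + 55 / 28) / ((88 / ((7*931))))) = -52247.09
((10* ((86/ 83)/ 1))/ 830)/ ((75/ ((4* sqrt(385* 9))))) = 0.04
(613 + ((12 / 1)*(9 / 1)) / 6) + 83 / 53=33526 / 53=632.57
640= 640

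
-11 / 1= -11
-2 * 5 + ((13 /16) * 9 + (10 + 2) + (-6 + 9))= 197 /16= 12.31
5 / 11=0.45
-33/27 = -11/9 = -1.22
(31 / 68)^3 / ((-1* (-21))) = 0.00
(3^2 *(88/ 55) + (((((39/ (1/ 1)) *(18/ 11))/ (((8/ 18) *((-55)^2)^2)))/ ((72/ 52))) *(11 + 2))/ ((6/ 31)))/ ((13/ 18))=104366564667/ 5234157500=19.94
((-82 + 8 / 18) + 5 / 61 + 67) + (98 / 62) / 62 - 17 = -31.45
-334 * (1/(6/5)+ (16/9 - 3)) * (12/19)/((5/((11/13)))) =51436/3705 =13.88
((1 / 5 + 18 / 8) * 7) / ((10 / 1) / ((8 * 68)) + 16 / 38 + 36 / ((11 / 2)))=4874716 / 1985385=2.46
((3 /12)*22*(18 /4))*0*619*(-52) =0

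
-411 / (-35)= 411 / 35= 11.74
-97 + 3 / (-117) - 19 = -4525 / 39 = -116.03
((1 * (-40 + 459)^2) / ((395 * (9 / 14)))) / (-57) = -2457854 / 202635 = -12.13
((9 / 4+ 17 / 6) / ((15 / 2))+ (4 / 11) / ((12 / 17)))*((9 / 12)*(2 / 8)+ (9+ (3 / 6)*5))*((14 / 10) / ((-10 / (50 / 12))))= -140539 / 17280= -8.13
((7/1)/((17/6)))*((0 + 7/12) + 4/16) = 35/17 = 2.06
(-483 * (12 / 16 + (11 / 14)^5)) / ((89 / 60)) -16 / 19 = -11126651827 / 32480728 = -342.56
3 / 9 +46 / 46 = 4 / 3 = 1.33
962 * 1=962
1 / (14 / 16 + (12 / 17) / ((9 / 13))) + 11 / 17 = 15439 / 13141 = 1.17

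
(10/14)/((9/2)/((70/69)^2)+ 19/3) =21000/314747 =0.07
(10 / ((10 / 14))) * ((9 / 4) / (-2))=-63 / 4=-15.75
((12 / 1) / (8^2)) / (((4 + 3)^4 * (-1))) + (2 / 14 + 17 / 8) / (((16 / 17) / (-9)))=-6664857 / 307328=-21.69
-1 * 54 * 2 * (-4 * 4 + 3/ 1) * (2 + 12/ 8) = 4914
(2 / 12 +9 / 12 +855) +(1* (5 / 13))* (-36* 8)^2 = 5110163 / 156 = 32757.46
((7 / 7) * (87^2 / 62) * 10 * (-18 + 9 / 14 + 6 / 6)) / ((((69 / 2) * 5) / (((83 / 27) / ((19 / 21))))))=-15984887 / 40641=-393.32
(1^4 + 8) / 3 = 3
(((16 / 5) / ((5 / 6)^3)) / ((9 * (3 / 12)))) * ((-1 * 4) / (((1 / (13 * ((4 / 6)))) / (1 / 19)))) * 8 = -425984 / 11875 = -35.87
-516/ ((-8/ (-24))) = -1548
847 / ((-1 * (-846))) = 847 / 846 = 1.00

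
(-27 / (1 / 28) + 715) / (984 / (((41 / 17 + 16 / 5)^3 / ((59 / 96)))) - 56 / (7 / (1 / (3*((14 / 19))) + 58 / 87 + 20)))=124593970284 / 503026580687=0.25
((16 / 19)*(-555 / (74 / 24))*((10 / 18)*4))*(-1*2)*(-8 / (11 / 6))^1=-2939.71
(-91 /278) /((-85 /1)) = 91 /23630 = 0.00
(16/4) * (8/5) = 32/5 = 6.40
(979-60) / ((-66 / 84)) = -12866 / 11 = -1169.64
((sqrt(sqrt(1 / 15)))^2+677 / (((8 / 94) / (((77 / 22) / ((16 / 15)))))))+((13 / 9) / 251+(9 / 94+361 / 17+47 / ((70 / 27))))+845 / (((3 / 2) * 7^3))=26142.89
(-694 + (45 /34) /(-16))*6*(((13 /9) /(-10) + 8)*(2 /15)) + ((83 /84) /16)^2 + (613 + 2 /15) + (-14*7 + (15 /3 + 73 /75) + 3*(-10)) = -990531965797 /255897600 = -3870.81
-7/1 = -7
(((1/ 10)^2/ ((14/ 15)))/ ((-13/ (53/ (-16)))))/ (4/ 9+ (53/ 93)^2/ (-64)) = 152799/ 24590930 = 0.01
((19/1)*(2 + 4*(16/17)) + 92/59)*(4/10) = 222844/5015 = 44.44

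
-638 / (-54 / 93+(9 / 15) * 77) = -98890 / 7071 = -13.99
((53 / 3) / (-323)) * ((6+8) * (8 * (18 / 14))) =-2544 / 323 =-7.88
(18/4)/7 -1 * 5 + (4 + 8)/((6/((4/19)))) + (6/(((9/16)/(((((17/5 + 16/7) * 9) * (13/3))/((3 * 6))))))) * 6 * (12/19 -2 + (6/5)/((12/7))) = -530.93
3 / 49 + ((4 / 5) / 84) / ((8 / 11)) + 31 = 182717 / 5880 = 31.07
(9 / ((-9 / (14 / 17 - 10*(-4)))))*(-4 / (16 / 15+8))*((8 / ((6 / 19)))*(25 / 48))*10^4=2060312500 / 867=2376369.67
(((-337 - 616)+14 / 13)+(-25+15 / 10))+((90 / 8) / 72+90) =-368271 / 416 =-885.27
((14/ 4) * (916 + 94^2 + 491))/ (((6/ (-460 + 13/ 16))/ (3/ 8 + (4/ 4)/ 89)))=-1059709.25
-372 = -372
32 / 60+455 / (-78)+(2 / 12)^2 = -949 / 180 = -5.27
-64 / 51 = -1.25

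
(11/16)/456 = 11/7296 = 0.00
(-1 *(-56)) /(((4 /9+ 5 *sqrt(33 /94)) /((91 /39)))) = -442176 /65321+ 52920 *sqrt(3102) /65321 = 38.35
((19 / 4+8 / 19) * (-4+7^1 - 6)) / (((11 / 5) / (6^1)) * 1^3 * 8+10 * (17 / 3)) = -5895 / 22648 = -0.26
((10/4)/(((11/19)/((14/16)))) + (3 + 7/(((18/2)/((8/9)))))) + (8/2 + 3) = 206281/14256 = 14.47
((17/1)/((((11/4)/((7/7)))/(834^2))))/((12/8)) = 31531872/11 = 2866533.82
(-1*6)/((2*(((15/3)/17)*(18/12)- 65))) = 102/2195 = 0.05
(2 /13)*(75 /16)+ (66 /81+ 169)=478865 /2808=170.54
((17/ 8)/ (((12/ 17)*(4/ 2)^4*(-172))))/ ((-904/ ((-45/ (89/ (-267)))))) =13005/ 79609856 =0.00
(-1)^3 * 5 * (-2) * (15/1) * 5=750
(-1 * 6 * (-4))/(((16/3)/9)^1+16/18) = 81/5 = 16.20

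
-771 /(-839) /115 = 771 /96485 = 0.01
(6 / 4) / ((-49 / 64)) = -96 / 49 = -1.96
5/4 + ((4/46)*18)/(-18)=107/92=1.16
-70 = -70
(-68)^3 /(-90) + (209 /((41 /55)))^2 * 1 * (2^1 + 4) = 35940736846 /75645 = 475123.76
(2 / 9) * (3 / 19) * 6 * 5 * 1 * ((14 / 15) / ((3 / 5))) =280 / 171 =1.64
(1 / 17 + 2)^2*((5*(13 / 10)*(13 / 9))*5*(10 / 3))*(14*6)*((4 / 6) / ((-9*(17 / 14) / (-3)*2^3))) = 507211250 / 397953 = 1274.55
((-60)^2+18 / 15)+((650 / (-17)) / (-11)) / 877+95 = 3030868769 / 819995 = 3696.20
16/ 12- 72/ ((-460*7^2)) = 22594/ 16905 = 1.34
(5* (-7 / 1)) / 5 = -7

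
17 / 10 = 1.70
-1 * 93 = -93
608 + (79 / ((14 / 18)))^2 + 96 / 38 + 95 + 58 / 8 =41073975 / 3724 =11029.53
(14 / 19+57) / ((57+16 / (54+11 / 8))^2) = 215285153 / 12237779179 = 0.02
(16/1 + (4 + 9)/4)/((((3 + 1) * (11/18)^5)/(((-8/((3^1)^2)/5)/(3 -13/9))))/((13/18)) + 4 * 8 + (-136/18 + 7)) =26270244/37275071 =0.70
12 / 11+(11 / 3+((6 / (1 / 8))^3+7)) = 3649924 / 33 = 110603.76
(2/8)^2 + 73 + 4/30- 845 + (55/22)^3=-181483/240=-756.18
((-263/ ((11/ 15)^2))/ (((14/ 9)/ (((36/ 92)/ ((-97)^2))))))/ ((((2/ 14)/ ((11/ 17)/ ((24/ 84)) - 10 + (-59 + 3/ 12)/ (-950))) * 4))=95040032535/ 541301425984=0.18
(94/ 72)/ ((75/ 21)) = 329/ 900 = 0.37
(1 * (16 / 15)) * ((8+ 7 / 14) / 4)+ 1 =49 / 15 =3.27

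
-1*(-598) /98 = 299 /49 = 6.10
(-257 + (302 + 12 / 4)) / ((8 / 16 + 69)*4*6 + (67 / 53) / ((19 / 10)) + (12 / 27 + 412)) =217512 / 9430549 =0.02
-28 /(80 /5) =-7 /4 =-1.75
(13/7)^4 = 28561/2401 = 11.90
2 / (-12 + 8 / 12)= -3 / 17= -0.18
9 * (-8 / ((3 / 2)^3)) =-64 / 3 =-21.33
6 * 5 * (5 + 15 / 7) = 1500 / 7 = 214.29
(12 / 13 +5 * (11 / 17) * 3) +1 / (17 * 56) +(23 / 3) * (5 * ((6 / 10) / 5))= 942433 / 61880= 15.23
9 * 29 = 261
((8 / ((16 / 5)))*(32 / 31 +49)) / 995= 1551 / 12338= 0.13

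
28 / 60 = 0.47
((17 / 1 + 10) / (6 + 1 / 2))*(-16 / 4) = -216 / 13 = -16.62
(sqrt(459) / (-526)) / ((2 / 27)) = -81 * sqrt(51) / 1052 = -0.55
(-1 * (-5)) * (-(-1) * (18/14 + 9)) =360/7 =51.43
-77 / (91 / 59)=-649 / 13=-49.92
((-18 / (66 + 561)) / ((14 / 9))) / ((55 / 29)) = -783 / 80465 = -0.01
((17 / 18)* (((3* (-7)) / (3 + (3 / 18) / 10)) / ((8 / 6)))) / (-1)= 1785 / 362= 4.93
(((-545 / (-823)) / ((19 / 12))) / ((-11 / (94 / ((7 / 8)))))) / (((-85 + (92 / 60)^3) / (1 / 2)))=2074815000 / 82690473173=0.03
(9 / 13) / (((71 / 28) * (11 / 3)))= 756 / 10153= 0.07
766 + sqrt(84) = 2 * sqrt(21) + 766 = 775.17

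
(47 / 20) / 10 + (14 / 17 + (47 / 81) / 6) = 954457 / 826200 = 1.16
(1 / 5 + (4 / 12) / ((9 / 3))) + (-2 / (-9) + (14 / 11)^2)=3908 / 1815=2.15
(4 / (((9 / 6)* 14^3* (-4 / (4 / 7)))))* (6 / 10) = -0.00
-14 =-14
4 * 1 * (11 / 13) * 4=176 / 13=13.54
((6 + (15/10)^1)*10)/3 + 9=34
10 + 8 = 18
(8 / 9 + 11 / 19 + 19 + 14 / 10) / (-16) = -18697 / 13680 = -1.37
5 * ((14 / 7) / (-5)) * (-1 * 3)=6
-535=-535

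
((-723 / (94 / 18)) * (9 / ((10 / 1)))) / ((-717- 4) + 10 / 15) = 175689 / 1015670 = 0.17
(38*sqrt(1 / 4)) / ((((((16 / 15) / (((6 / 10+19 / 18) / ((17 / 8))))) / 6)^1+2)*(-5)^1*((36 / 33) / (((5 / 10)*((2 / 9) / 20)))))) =-31141 / 3585600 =-0.01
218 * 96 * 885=18521280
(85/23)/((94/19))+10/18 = 25345/19458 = 1.30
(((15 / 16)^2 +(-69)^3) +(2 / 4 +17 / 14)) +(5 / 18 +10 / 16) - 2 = -5298169025 / 16128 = -328507.50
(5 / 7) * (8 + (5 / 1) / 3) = 145 / 21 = 6.90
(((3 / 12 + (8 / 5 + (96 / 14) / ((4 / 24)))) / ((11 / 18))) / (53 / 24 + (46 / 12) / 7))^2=1971216 / 3025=651.64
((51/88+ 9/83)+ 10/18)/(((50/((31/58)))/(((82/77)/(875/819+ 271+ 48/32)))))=8714017/168399015400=0.00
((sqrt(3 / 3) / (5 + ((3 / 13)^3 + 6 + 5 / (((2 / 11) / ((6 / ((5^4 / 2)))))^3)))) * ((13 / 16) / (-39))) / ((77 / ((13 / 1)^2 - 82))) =-107275390625 / 50213740657696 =-0.00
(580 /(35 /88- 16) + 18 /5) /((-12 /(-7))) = -806701 /41190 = -19.58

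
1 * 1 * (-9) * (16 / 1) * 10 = -1440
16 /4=4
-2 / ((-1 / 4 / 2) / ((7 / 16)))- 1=6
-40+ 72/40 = -191/5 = -38.20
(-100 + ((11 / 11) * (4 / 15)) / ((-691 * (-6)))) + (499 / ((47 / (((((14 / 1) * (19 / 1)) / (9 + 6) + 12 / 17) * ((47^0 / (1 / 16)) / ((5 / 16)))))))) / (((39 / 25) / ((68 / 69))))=8169921293978 / 1310934105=6232.14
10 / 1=10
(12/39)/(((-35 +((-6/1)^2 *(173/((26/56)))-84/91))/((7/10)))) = 14/869585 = 0.00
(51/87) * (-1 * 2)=-34/29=-1.17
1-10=-9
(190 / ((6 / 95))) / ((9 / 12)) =36100 / 9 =4011.11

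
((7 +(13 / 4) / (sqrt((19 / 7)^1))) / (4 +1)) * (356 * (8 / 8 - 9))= -19936 / 5 - 9256 * sqrt(133) / 95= -5110.84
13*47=611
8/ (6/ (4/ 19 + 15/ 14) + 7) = 0.68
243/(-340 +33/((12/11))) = -324/413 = -0.78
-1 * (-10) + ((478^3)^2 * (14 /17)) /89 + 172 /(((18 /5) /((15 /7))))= 3506829975073838456 /31773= 110371383724352.07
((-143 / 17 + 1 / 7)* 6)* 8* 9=-425088 / 119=-3572.17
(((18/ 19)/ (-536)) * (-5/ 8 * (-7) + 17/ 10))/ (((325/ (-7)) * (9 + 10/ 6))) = 45927/ 2118272000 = 0.00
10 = 10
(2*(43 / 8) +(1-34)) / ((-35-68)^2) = -89 / 42436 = -0.00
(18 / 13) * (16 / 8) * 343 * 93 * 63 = 72346932 / 13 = 5565148.62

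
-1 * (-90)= 90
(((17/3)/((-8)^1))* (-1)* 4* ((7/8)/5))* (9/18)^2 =119/960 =0.12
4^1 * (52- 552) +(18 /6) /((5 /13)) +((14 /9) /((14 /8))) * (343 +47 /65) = -986701 /585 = -1686.67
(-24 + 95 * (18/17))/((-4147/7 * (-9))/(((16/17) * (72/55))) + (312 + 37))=1166592/71232533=0.02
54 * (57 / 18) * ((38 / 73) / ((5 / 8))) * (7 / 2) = 181944 / 365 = 498.48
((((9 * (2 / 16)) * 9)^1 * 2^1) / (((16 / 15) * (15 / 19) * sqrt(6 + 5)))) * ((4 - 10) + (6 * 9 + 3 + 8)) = 90801 * sqrt(11) / 704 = 427.77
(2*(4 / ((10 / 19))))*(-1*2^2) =-304 / 5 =-60.80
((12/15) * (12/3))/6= 0.53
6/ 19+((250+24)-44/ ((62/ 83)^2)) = 3568931/ 18259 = 195.46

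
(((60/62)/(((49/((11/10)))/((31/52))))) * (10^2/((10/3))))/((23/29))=14355/29302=0.49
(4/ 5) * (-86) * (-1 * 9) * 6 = 18576/ 5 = 3715.20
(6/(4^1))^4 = 81/16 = 5.06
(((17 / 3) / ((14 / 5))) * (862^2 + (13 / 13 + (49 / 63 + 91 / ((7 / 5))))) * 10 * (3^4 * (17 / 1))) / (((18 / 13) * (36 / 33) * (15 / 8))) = 1381974260095 / 189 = 7312033122.20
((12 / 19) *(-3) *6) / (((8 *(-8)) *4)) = 0.04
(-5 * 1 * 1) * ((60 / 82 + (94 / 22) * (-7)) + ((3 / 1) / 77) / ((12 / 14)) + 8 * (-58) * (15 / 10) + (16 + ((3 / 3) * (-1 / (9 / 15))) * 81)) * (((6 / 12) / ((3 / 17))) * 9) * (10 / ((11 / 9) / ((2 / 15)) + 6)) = 2912381775 / 41041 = 70962.74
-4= -4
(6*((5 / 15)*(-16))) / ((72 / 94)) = -376 / 9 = -41.78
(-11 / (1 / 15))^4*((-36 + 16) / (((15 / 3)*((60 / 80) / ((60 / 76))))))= -59296050000 / 19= -3120844736.84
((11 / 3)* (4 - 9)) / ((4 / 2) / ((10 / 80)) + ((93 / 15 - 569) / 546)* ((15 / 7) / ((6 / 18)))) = -5005 / 2559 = -1.96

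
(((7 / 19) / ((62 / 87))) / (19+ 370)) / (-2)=-609 / 916484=-0.00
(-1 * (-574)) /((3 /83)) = 47642 /3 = 15880.67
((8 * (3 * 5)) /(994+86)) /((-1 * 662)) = -1 /5958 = -0.00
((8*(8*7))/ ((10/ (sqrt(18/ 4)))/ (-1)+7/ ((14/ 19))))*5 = 268800*sqrt(2)/ 2449+766080/ 2449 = 468.04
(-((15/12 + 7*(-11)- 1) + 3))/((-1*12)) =-6.15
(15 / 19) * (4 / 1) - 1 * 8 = -92 / 19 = -4.84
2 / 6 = 0.33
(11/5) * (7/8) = 77/40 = 1.92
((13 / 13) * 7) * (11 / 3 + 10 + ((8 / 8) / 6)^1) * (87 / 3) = 16849 / 6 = 2808.17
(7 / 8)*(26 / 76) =91 / 304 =0.30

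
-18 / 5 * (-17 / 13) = 306 / 65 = 4.71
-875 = -875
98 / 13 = 7.54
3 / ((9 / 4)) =4 / 3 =1.33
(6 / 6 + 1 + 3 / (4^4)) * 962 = 247715 / 128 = 1935.27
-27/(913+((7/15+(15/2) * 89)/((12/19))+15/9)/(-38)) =-369360/12108499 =-0.03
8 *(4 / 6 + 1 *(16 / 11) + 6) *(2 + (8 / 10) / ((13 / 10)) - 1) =15008 / 143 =104.95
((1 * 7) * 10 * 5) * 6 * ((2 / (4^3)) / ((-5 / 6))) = -315 / 4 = -78.75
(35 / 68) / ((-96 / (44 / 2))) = -385 / 3264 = -0.12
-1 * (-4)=4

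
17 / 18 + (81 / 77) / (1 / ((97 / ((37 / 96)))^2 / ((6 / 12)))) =252857903125 / 1897434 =133263.08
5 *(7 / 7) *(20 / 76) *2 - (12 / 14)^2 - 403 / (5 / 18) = -6744644 / 4655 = -1448.90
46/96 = 23/48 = 0.48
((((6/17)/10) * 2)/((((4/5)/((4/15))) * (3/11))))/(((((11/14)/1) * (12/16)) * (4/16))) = 0.59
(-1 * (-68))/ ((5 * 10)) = 1.36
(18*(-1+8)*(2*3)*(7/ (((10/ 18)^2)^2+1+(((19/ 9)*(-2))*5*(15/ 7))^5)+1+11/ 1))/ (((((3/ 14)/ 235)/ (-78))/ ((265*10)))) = -21481764564394542960536166000/ 10446042595862449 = -2056450025668.40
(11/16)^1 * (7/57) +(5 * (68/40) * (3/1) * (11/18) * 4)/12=14443/2736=5.28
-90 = -90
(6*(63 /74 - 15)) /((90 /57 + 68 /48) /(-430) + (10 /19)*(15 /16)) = -174.51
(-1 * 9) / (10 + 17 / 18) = -162 / 197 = -0.82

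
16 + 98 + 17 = 131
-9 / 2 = -4.50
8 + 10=18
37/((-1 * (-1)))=37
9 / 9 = 1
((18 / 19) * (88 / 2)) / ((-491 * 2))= -396 / 9329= -0.04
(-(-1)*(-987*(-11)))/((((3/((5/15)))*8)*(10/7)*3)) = 25333/720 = 35.18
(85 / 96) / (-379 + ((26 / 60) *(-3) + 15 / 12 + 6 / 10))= -425 / 181656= -0.00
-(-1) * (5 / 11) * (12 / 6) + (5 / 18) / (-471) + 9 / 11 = 161027 / 93258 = 1.73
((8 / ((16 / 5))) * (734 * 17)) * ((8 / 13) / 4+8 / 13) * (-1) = -311950 / 13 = -23996.15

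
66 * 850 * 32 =1795200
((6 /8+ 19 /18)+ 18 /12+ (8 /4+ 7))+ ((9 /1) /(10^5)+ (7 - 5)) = 12875081 /900000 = 14.31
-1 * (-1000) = 1000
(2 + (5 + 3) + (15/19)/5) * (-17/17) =-193/19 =-10.16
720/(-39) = -240/13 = -18.46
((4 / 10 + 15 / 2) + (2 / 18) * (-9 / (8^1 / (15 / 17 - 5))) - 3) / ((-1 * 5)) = -1.08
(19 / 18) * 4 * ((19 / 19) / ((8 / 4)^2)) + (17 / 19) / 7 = 2833 / 2394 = 1.18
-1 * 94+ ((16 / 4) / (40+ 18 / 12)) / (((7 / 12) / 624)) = 5290 / 581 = 9.10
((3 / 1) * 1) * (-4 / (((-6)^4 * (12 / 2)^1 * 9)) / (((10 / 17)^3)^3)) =-118587876497 / 5832000000000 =-0.02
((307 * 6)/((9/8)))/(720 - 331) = 4912/1167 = 4.21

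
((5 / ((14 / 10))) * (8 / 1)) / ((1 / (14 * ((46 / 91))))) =18400 / 91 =202.20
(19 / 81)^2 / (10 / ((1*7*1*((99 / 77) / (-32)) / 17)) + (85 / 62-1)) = -22382 / 245726217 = -0.00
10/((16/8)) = 5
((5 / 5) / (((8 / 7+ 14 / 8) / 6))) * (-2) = -112 / 27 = -4.15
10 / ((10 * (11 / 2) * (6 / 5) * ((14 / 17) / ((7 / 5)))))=17 / 66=0.26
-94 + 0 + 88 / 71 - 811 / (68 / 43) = -2923831 / 4828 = -605.60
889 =889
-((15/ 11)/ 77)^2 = -0.00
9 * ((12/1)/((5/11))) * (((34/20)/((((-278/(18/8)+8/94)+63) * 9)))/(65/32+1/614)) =-518058816/1418995025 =-0.37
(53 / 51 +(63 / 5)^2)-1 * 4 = 198644 / 1275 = 155.80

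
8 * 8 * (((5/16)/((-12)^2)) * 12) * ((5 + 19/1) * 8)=320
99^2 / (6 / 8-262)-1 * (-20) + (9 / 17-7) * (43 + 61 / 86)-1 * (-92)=-14468219 / 69445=-208.34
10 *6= 60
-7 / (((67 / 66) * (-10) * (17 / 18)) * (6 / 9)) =6237 / 5695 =1.10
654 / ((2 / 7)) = 2289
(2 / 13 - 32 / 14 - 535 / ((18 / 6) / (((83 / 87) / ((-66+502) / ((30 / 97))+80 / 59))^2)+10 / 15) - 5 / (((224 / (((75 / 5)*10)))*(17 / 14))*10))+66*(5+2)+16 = 69478301994111579024181 / 146087940856635783824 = 475.59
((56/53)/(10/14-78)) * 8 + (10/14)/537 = -0.11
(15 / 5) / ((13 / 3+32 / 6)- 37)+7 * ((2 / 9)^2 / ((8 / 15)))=596 / 1107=0.54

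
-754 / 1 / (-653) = 754 / 653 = 1.15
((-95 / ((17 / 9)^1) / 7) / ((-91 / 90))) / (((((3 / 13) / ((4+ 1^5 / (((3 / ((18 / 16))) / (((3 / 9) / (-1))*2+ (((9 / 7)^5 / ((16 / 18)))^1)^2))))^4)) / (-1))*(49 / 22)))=-526090724233912318052475081122211346579503055224819075 / 4464599790899641043750254974803782825481577955328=-117836.03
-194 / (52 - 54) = 97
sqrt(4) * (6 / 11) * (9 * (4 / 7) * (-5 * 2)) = -4320 / 77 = -56.10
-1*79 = -79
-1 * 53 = -53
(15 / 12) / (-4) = -5 / 16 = -0.31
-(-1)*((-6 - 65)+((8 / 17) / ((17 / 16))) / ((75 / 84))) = -509391 / 7225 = -70.50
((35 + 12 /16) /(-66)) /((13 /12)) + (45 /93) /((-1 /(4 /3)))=-71 /62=-1.15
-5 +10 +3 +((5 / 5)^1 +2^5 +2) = 43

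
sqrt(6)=2.45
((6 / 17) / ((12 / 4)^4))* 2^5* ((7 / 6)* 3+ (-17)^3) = -34912 / 51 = -684.55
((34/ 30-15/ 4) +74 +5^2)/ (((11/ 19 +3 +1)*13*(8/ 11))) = 1208647/ 542880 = 2.23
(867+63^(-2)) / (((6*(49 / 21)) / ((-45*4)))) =-34411240 / 3087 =-11147.15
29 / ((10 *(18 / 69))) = 667 / 60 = 11.12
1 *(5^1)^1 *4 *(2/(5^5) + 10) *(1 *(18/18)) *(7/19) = 875056/11875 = 73.69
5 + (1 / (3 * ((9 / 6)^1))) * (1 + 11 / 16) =43 / 8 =5.38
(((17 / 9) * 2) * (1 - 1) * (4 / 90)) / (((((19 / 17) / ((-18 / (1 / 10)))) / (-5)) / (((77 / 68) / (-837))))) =0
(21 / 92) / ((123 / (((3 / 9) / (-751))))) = -7 / 8498316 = -0.00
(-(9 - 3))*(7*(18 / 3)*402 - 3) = -101286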